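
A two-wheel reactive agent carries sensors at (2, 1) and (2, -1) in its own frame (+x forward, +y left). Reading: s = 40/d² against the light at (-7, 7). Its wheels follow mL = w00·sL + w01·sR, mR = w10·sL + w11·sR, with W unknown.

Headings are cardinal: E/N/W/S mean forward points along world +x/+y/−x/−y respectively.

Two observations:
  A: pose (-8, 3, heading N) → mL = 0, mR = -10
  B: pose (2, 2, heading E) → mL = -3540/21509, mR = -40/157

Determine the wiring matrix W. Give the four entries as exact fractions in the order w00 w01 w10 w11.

obs A: pose=(-8,3,N) → sL=5, sR=10, mL=0, mR=-10
obs B: pose=(2,2,E) → sL=40/137, sR=40/157, mL=-3540/21509, mR=-40/157
sensor matrix S = [[5, 10], [40/137, 40/157]]; det S = -35400/21509
solve [mL_A; mL_B] = S·[w00; w01] and [mR_A; mR_B] = S·[w10; w11]:
  w00 = -1, w01 = 1/2, w10 = 0, w11 = -1

-1 1/2 0 -1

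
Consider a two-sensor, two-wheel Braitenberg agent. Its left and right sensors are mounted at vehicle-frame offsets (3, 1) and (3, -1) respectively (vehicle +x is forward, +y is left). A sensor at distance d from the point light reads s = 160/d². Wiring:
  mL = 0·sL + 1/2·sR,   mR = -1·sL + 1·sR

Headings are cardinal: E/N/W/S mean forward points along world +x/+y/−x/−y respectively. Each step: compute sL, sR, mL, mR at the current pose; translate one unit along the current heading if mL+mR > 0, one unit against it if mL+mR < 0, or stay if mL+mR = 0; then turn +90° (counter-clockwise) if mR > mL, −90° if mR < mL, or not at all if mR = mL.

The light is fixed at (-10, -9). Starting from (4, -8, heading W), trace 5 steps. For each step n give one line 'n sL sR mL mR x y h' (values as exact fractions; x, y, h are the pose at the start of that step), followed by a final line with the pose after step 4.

n=0: pose=(4,-8,W); sL=160/121, sR=32/25; mL=16/25, mR=-128/3025; mL+mR=1808/3025 → advance +1; mR−mL=-2064/3025 → turn -1·90°
n=1: pose=(3,-8,N); sL=1, sR=40/53; mL=20/53, mR=-13/53; mL+mR=7/53 → advance +1; mR−mL=-33/53 → turn -1·90°
n=2: pose=(3,-7,E); sL=32/53, sR=160/257; mL=80/257, mR=256/13621; mL+mR=4496/13621 → advance +1; mR−mL=-3984/13621 → turn -1·90°
n=3: pose=(4,-7,S); sL=80/113, sR=16/17; mL=8/17, mR=448/1921; mL+mR=1352/1921 → advance +1; mR−mL=-456/1921 → turn -1·90°
n=4: pose=(4,-8,W); sL=160/121, sR=32/25; mL=16/25, mR=-128/3025; mL+mR=1808/3025 → advance +1; mR−mL=-2064/3025 → turn -1·90°

0 160/121 32/25 16/25 -128/3025 4 -8 W
1 1 40/53 20/53 -13/53 3 -8 N
2 32/53 160/257 80/257 256/13621 3 -7 E
3 80/113 16/17 8/17 448/1921 4 -7 S
4 160/121 32/25 16/25 -128/3025 4 -8 W
final 3 -8 N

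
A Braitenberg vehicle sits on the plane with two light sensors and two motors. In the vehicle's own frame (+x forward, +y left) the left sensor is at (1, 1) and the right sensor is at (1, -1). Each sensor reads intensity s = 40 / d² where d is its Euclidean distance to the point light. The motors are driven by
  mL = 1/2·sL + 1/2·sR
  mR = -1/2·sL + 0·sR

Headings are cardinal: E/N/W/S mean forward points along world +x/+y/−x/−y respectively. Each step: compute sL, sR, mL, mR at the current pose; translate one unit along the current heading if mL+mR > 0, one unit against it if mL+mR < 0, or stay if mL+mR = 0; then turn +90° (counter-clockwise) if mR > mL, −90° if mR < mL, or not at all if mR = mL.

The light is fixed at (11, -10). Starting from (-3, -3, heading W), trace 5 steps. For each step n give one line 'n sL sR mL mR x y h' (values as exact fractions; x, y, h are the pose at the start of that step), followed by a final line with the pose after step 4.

0 40/261 40/289 11000/75429 -20/261 -3 -3 W
1 1/8 2/13 29/208 -1/16 -4 -3 N
2 40/277 8/49 2088/13573 -20/277 -4 -2 E
3 20/109 20/137 2460/14933 -10/109 -3 -2 S
4 40/261 40/289 11000/75429 -20/261 -3 -3 W
final -4 -3 N

n=0: pose=(-3,-3,W); sL=40/261, sR=40/289; mL=11000/75429, mR=-20/261; mL+mR=20/289 → advance +1; mR−mL=-16780/75429 → turn -1·90°
n=1: pose=(-4,-3,N); sL=1/8, sR=2/13; mL=29/208, mR=-1/16; mL+mR=1/13 → advance +1; mR−mL=-21/104 → turn -1·90°
n=2: pose=(-4,-2,E); sL=40/277, sR=8/49; mL=2088/13573, mR=-20/277; mL+mR=4/49 → advance +1; mR−mL=-3068/13573 → turn -1·90°
n=3: pose=(-3,-2,S); sL=20/109, sR=20/137; mL=2460/14933, mR=-10/109; mL+mR=10/137 → advance +1; mR−mL=-3830/14933 → turn -1·90°
n=4: pose=(-3,-3,W); sL=40/261, sR=40/289; mL=11000/75429, mR=-20/261; mL+mR=20/289 → advance +1; mR−mL=-16780/75429 → turn -1·90°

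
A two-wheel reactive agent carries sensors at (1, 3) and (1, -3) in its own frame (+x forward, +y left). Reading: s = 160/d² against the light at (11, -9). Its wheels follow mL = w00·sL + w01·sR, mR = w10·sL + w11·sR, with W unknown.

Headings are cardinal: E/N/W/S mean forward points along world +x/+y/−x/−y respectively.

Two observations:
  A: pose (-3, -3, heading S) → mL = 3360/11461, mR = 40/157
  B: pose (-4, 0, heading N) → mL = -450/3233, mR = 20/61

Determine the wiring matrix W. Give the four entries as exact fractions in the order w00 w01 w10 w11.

obs A: pose=(-3,-3,S) → sL=80/73, sR=80/157, mL=3360/11461, mR=40/157
obs B: pose=(-4,0,N) → sL=20/53, sR=40/61, mL=-450/3233, mR=20/61
sensor matrix S = [[80/73, 80/157], [20/53, 40/61]]; det S = 19502400/37053413
solve [mL_A; mL_B] = S·[w00; w01] and [mR_A; mR_B] = S·[w10; w11]:
  w00 = 1/2, w01 = -1/2, w10 = 0, w11 = 1/2

1/2 -1/2 0 1/2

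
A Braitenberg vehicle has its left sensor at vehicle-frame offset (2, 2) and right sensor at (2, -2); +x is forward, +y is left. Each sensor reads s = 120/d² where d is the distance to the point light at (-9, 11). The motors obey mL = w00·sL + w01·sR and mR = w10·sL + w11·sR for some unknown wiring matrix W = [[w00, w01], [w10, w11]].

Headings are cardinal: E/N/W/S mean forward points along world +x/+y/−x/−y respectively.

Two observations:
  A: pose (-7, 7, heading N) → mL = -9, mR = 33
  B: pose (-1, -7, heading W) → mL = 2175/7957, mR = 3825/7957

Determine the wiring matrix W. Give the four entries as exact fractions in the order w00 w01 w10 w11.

obs A: pose=(-7,7,N) → sL=30, sR=6, mL=-9, mR=33
obs B: pose=(-1,-7,W) → sL=30/109, sR=30/73, mL=2175/7957, mR=3825/7957
sensor matrix S = [[30, 6], [30/109, 30/73]]; det S = 84960/7957
solve [mL_A; mL_B] = S·[w00; w01] and [mR_A; mR_B] = S·[w10; w11]:
  w00 = -1/2, w01 = 1, w10 = 1, w11 = 1/2

-1/2 1 1 1/2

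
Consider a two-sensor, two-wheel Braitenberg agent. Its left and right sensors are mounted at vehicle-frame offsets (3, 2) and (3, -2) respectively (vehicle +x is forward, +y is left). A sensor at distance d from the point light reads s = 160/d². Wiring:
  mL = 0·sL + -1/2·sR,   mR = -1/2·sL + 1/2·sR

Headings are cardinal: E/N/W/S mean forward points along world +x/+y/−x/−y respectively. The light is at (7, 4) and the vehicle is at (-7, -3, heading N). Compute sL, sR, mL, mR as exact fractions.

10/17 1 -1/2 7/34

left sensor world pos  = (-9, 0); dL² = 272
right sensor world pos = (-5, 0); dR² = 160
sL = 160/272 = 10/17
sR = 160/160 = 1
mL = 0·sL + -1/2·sR = -1/2
mR = -1/2·sL + 1/2·sR = 7/34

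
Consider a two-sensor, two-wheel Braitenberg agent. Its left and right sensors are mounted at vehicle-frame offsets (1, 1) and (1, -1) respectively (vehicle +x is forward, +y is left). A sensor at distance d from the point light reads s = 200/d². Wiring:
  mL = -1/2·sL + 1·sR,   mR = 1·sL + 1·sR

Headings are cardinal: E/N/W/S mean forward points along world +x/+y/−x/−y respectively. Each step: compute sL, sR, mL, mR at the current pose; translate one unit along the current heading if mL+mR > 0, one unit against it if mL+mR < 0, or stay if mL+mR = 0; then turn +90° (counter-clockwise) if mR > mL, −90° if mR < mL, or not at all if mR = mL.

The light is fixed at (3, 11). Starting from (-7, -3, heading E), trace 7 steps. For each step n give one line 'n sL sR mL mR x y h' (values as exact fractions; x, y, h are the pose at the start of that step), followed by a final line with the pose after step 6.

n=0: pose=(-7,-3,E); sL=4/5, sR=100/153; mL=194/765, mR=1112/765; mL+mR=1306/765 → advance +1; mR−mL=6/5 → turn +1·90°
n=1: pose=(-6,-3,N); sL=200/269, sR=200/233; mL=30500/62677, mR=100400/62677; mL+mR=130900/62677 → advance +1; mR−mL=300/269 → turn +1·90°
n=2: pose=(-6,-2,W); sL=25/37, sR=50/61; mL=2175/4514, mR=3375/2257; mL+mR=8925/4514 → advance +1; mR−mL=75/74 → turn +1·90°
n=3: pose=(-7,-2,S); sL=200/277, sR=200/317; mL=23700/87809, mR=118800/87809; mL+mR=142500/87809 → advance +1; mR−mL=300/277 → turn +1·90°
n=4: pose=(-7,-3,E); sL=4/5, sR=100/153; mL=194/765, mR=1112/765; mL+mR=1306/765 → advance +1; mR−mL=6/5 → turn +1·90°
n=5: pose=(-6,-3,N); sL=200/269, sR=200/233; mL=30500/62677, mR=100400/62677; mL+mR=130900/62677 → advance +1; mR−mL=300/269 → turn +1·90°
n=6: pose=(-6,-2,W); sL=25/37, sR=50/61; mL=2175/4514, mR=3375/2257; mL+mR=8925/4514 → advance +1; mR−mL=75/74 → turn +1·90°

0 4/5 100/153 194/765 1112/765 -7 -3 E
1 200/269 200/233 30500/62677 100400/62677 -6 -3 N
2 25/37 50/61 2175/4514 3375/2257 -6 -2 W
3 200/277 200/317 23700/87809 118800/87809 -7 -2 S
4 4/5 100/153 194/765 1112/765 -7 -3 E
5 200/269 200/233 30500/62677 100400/62677 -6 -3 N
6 25/37 50/61 2175/4514 3375/2257 -6 -2 W
final -7 -2 S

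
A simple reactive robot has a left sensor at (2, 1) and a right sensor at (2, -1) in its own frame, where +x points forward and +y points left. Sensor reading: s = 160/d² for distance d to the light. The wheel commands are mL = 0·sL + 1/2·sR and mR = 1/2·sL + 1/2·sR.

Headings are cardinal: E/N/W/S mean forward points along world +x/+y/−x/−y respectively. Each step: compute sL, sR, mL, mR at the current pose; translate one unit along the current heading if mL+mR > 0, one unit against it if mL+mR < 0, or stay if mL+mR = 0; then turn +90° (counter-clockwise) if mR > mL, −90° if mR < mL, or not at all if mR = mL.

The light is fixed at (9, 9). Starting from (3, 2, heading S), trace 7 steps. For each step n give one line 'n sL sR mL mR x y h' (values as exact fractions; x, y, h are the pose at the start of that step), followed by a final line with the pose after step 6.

n=0: pose=(3,2,S); sL=80/53, sR=16/13; mL=8/13, mR=944/689; mL+mR=1368/689 → advance +1; mR−mL=40/53 → turn +1·90°
n=1: pose=(3,1,E); sL=32/13, sR=160/97; mL=80/97, mR=2592/1261; mL+mR=3632/1261 → advance +1; mR−mL=16/13 → turn +1·90°
n=2: pose=(4,1,N); sL=20/9, sR=40/13; mL=20/13, mR=310/117; mL+mR=490/117 → advance +1; mR−mL=10/9 → turn +1·90°
n=3: pose=(4,2,W); sL=160/113, sR=32/17; mL=16/17, mR=3168/1921; mL+mR=4976/1921 → advance +1; mR−mL=80/113 → turn +1·90°
n=4: pose=(3,2,S); sL=80/53, sR=16/13; mL=8/13, mR=944/689; mL+mR=1368/689 → advance +1; mR−mL=40/53 → turn +1·90°
n=5: pose=(3,1,E); sL=32/13, sR=160/97; mL=80/97, mR=2592/1261; mL+mR=3632/1261 → advance +1; mR−mL=16/13 → turn +1·90°
n=6: pose=(4,1,N); sL=20/9, sR=40/13; mL=20/13, mR=310/117; mL+mR=490/117 → advance +1; mR−mL=10/9 → turn +1·90°

0 80/53 16/13 8/13 944/689 3 2 S
1 32/13 160/97 80/97 2592/1261 3 1 E
2 20/9 40/13 20/13 310/117 4 1 N
3 160/113 32/17 16/17 3168/1921 4 2 W
4 80/53 16/13 8/13 944/689 3 2 S
5 32/13 160/97 80/97 2592/1261 3 1 E
6 20/9 40/13 20/13 310/117 4 1 N
final 4 2 W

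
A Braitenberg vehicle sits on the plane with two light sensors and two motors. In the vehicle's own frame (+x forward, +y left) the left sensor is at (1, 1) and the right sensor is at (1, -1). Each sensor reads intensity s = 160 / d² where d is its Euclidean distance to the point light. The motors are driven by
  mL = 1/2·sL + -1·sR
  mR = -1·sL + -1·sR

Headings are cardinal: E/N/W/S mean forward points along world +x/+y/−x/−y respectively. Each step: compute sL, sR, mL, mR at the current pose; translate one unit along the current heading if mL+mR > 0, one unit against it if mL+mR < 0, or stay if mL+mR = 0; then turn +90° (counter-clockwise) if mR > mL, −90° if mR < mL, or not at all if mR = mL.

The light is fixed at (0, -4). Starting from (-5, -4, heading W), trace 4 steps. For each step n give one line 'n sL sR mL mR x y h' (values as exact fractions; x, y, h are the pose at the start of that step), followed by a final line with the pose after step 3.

n=0: pose=(-5,-4,W); sL=160/37, sR=160/37; mL=-80/37, mR=-320/37; mL+mR=-400/37 → advance -1; mR−mL=-240/37 → turn -1·90°
n=1: pose=(-4,-4,N); sL=80/13, sR=16; mL=-168/13, mR=-288/13; mL+mR=-456/13 → advance -1; mR−mL=-120/13 → turn -1·90°
n=2: pose=(-4,-5,E); sL=160/9, sR=160/13; mL=-400/117, mR=-3520/117; mL+mR=-3920/117 → advance -1; mR−mL=-80/3 → turn -1·90°
n=3: pose=(-5,-5,S); sL=8, sR=4; mL=0, mR=-12; mL+mR=-12 → advance -1; mR−mL=-12 → turn -1·90°

0 160/37 160/37 -80/37 -320/37 -5 -4 W
1 80/13 16 -168/13 -288/13 -4 -4 N
2 160/9 160/13 -400/117 -3520/117 -4 -5 E
3 8 4 0 -12 -5 -5 S
final -5 -4 W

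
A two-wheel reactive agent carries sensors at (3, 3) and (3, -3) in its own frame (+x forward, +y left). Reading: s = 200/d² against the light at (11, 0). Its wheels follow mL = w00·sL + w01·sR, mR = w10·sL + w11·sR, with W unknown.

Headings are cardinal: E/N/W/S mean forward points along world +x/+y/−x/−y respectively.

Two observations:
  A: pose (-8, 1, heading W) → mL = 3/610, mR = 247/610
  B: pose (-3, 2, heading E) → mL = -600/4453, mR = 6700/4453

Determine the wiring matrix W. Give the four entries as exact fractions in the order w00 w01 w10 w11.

1/2 -1/2 1/2 1/2

obs A: pose=(-8,1,W) → sL=25/61, sR=2/5, mL=3/610, mR=247/610
obs B: pose=(-3,2,E) → sL=100/73, sR=100/61, mL=-600/4453, mR=6700/4453
sensor matrix S = [[25/61, 2/5], [100/73, 100/61]]; det S = 33660/271633
solve [mL_A; mL_B] = S·[w00; w01] and [mR_A; mR_B] = S·[w10; w11]:
  w00 = 1/2, w01 = -1/2, w10 = 1/2, w11 = 1/2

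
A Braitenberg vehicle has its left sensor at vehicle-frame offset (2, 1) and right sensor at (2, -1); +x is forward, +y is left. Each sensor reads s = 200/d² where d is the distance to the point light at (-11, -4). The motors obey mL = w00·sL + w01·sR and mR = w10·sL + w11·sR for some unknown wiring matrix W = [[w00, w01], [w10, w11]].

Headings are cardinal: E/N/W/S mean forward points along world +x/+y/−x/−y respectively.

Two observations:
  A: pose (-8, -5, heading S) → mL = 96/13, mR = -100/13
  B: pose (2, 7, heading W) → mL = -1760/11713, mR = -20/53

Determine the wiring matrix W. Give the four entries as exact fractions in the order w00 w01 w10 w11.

obs A: pose=(-8,-5,S) → sL=8, sR=200/13, mL=96/13, mR=-100/13
obs B: pose=(2,7,W) → sL=200/221, sR=40/53, mL=-1760/11713, mR=-20/53
sensor matrix S = [[8, 200/13], [200/221, 40/53]]; det S = -1200640/152269
solve [mL_A; mL_B] = S·[w00; w01] and [mR_A; mR_B] = S·[w10; w11]:
  w00 = -1, w01 = 1, w10 = 0, w11 = -1/2

-1 1 0 -1/2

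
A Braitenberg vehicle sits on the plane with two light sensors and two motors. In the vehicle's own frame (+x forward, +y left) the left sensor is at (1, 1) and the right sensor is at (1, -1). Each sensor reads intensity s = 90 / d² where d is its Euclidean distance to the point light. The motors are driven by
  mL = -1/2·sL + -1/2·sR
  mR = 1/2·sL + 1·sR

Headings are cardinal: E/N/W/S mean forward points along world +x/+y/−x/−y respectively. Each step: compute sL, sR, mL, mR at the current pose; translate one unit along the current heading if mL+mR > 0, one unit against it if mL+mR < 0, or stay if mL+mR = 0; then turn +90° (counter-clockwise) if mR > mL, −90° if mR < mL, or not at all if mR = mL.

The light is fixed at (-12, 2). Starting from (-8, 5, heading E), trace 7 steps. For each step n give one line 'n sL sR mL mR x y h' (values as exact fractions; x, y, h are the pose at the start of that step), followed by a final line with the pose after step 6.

0 90/41 90/29 -3150/1189 4995/1189 -8 5 E
1 45/16 45/26 -945/416 1305/416 -7 5 N
2 18/5 90/41 -594/205 819/205 -7 6 W
3 45/17 5 -65/17 215/34 -8 6 S
4 90/41 90/29 -3150/1189 4995/1189 -8 5 E
5 45/16 45/26 -945/416 1305/416 -7 5 N
6 18/5 90/41 -594/205 819/205 -7 6 W
final -8 6 S

n=0: pose=(-8,5,E); sL=90/41, sR=90/29; mL=-3150/1189, mR=4995/1189; mL+mR=45/29 → advance +1; mR−mL=8145/1189 → turn +1·90°
n=1: pose=(-7,5,N); sL=45/16, sR=45/26; mL=-945/416, mR=1305/416; mL+mR=45/52 → advance +1; mR−mL=1125/208 → turn +1·90°
n=2: pose=(-7,6,W); sL=18/5, sR=90/41; mL=-594/205, mR=819/205; mL+mR=45/41 → advance +1; mR−mL=1413/205 → turn +1·90°
n=3: pose=(-8,6,S); sL=45/17, sR=5; mL=-65/17, mR=215/34; mL+mR=5/2 → advance +1; mR−mL=345/34 → turn +1·90°
n=4: pose=(-8,5,E); sL=90/41, sR=90/29; mL=-3150/1189, mR=4995/1189; mL+mR=45/29 → advance +1; mR−mL=8145/1189 → turn +1·90°
n=5: pose=(-7,5,N); sL=45/16, sR=45/26; mL=-945/416, mR=1305/416; mL+mR=45/52 → advance +1; mR−mL=1125/208 → turn +1·90°
n=6: pose=(-7,6,W); sL=18/5, sR=90/41; mL=-594/205, mR=819/205; mL+mR=45/41 → advance +1; mR−mL=1413/205 → turn +1·90°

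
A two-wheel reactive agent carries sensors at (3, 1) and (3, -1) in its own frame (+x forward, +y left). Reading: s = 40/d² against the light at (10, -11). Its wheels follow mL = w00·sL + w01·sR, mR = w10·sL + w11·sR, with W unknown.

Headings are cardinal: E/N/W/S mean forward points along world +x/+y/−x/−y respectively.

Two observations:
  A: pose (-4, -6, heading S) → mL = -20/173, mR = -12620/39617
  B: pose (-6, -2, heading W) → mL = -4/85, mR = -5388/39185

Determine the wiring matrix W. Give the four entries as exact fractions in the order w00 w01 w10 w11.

obs A: pose=(-4,-6,S) → sL=40/173, sR=40/229, mL=-20/173, mR=-12620/39617
obs B: pose=(-6,-2,W) → sL=8/85, sR=40/461, mL=-4/85, mR=-5388/39185
sensor matrix S = [[40/173, 40/229], [8/85, 40/461]]; det S = 1124608/310478429
solve [mL_A; mL_B] = S·[w00; w01] and [mR_A; mR_B] = S·[w10; w11]:
  w00 = -1/2, w01 = 0, w10 = -1, w11 = -1/2

-1/2 0 -1 -1/2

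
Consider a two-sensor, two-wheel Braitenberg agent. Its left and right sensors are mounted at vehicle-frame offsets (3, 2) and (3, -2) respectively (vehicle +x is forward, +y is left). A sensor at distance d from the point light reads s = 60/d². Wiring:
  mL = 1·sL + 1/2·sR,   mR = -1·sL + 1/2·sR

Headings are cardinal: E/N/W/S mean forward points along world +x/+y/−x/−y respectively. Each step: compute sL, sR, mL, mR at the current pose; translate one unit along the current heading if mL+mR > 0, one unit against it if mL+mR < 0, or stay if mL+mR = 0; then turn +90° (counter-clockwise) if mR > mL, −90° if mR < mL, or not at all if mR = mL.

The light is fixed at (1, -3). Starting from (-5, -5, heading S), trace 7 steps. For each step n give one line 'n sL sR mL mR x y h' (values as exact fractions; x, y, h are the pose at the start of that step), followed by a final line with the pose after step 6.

0 60/41 60/89 6570/3649 -4110/3649 -5 -5 S
1 30/53 30/41 2025/2173 -435/2173 -5 -6 W
2 20/27 12/5 262/135 62/135 -6 -6 N
3 15/4 15/8 75/16 -45/16 -6 -5 E
4 60/41 60/89 6570/3649 -4110/3649 -5 -5 S
5 30/53 30/41 2025/2173 -435/2173 -5 -6 W
6 20/27 12/5 262/135 62/135 -6 -6 N
final -6 -5 E

n=0: pose=(-5,-5,S); sL=60/41, sR=60/89; mL=6570/3649, mR=-4110/3649; mL+mR=60/89 → advance +1; mR−mL=-120/41 → turn -1·90°
n=1: pose=(-5,-6,W); sL=30/53, sR=30/41; mL=2025/2173, mR=-435/2173; mL+mR=30/41 → advance +1; mR−mL=-60/53 → turn -1·90°
n=2: pose=(-6,-6,N); sL=20/27, sR=12/5; mL=262/135, mR=62/135; mL+mR=12/5 → advance +1; mR−mL=-40/27 → turn -1·90°
n=3: pose=(-6,-5,E); sL=15/4, sR=15/8; mL=75/16, mR=-45/16; mL+mR=15/8 → advance +1; mR−mL=-15/2 → turn -1·90°
n=4: pose=(-5,-5,S); sL=60/41, sR=60/89; mL=6570/3649, mR=-4110/3649; mL+mR=60/89 → advance +1; mR−mL=-120/41 → turn -1·90°
n=5: pose=(-5,-6,W); sL=30/53, sR=30/41; mL=2025/2173, mR=-435/2173; mL+mR=30/41 → advance +1; mR−mL=-60/53 → turn -1·90°
n=6: pose=(-6,-6,N); sL=20/27, sR=12/5; mL=262/135, mR=62/135; mL+mR=12/5 → advance +1; mR−mL=-40/27 → turn -1·90°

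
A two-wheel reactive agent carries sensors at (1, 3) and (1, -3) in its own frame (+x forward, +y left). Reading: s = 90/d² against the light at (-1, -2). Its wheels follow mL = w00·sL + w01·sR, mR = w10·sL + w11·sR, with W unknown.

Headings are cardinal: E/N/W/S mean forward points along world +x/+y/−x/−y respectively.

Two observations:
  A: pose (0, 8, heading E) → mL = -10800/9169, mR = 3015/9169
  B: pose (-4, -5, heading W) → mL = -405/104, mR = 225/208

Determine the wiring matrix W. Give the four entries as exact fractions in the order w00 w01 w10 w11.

obs A: pose=(0,8,E) → sL=90/173, sR=90/53, mL=-10800/9169, mR=3015/9169
obs B: pose=(-4,-5,W) → sL=45/26, sR=45/8, mL=-405/104, mR=225/208
sensor matrix S = [[90/173, 90/53], [45/26, 45/8]]; det S = -6075/476788
solve [mL_A; mL_B] = S·[w00; w01] and [mR_A; mR_B] = S·[w10; w11]:
  w00 = 1, w01 = -1, w10 = -1, w11 = 1/2

1 -1 -1 1/2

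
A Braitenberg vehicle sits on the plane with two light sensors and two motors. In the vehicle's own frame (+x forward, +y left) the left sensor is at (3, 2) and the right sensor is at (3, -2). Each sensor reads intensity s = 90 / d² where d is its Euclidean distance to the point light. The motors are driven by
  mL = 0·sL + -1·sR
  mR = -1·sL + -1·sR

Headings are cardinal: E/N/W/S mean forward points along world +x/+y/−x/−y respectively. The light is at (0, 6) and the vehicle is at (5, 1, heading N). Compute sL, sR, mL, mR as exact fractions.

left sensor world pos  = (3, 4); dL² = 13
right sensor world pos = (7, 4); dR² = 53
sL = 90/13 = 90/13
sR = 90/53 = 90/53
mL = 0·sL + -1·sR = -90/53
mR = -1·sL + -1·sR = -5940/689

90/13 90/53 -90/53 -5940/689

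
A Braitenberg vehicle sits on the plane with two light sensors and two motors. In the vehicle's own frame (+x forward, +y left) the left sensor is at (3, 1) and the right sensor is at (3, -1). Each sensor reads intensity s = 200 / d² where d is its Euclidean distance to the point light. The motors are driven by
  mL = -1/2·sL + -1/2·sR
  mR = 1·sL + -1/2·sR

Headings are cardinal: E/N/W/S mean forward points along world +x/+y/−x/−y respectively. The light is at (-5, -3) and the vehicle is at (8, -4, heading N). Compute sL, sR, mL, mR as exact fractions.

left sensor world pos  = (7, -1); dL² = 148
right sensor world pos = (9, -1); dR² = 200
sL = 200/148 = 50/37
sR = 200/200 = 1
mL = -1/2·sL + -1/2·sR = -87/74
mR = 1·sL + -1/2·sR = 63/74

50/37 1 -87/74 63/74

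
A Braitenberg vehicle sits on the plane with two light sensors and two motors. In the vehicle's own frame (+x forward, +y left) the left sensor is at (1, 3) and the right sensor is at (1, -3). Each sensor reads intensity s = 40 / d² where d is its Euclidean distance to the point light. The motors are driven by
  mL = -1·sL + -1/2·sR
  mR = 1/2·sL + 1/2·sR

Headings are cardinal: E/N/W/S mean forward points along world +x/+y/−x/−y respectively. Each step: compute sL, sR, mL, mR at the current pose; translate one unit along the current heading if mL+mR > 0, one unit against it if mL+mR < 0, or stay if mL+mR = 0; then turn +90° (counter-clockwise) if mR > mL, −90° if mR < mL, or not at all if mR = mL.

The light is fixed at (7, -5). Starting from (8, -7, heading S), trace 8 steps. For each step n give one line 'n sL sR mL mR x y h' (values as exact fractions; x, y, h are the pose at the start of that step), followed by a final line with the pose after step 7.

0 8/5 40/13 -204/65 152/65 8 -7 S
1 5 2 -6 7/2 8 -6 E
2 40/9 40/9 -20/3 40/9 7 -6 N
3 20/13 20 -150/13 140/13 7 -7 W
4 8/5 40/13 -204/65 152/65 8 -7 S
5 5 2 -6 7/2 8 -6 E
6 40/9 40/9 -20/3 40/9 7 -6 N
7 20/13 20 -150/13 140/13 7 -7 W
final 8 -7 S

n=0: pose=(8,-7,S); sL=8/5, sR=40/13; mL=-204/65, mR=152/65; mL+mR=-4/5 → advance -1; mR−mL=356/65 → turn +1·90°
n=1: pose=(8,-6,E); sL=5, sR=2; mL=-6, mR=7/2; mL+mR=-5/2 → advance -1; mR−mL=19/2 → turn +1·90°
n=2: pose=(7,-6,N); sL=40/9, sR=40/9; mL=-20/3, mR=40/9; mL+mR=-20/9 → advance -1; mR−mL=100/9 → turn +1·90°
n=3: pose=(7,-7,W); sL=20/13, sR=20; mL=-150/13, mR=140/13; mL+mR=-10/13 → advance -1; mR−mL=290/13 → turn +1·90°
n=4: pose=(8,-7,S); sL=8/5, sR=40/13; mL=-204/65, mR=152/65; mL+mR=-4/5 → advance -1; mR−mL=356/65 → turn +1·90°
n=5: pose=(8,-6,E); sL=5, sR=2; mL=-6, mR=7/2; mL+mR=-5/2 → advance -1; mR−mL=19/2 → turn +1·90°
n=6: pose=(7,-6,N); sL=40/9, sR=40/9; mL=-20/3, mR=40/9; mL+mR=-20/9 → advance -1; mR−mL=100/9 → turn +1·90°
n=7: pose=(7,-7,W); sL=20/13, sR=20; mL=-150/13, mR=140/13; mL+mR=-10/13 → advance -1; mR−mL=290/13 → turn +1·90°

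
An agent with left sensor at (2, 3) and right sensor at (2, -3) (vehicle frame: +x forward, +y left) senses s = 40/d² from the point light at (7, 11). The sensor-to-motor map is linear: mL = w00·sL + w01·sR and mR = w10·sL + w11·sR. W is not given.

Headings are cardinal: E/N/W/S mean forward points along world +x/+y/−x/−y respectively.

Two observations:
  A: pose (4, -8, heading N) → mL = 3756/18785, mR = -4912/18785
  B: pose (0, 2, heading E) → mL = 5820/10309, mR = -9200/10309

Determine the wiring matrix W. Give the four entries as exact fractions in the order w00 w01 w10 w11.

obs A: pose=(4,-8,N) → sL=8/65, sR=40/289, mL=3756/18785, mR=-4912/18785
obs B: pose=(0,2,E) → sL=40/61, sR=40/169, mL=5820/10309, mR=-9200/10309
sensor matrix S = [[8/65, 40/289], [40/61, 40/169]]; det S = -2386944/38730913
solve [mL_A; mL_B] = S·[w00; w01] and [mR_A; mR_B] = S·[w10; w11]:
  w00 = 1/2, w01 = 1, w10 = -1, w11 = -1

1/2 1 -1 -1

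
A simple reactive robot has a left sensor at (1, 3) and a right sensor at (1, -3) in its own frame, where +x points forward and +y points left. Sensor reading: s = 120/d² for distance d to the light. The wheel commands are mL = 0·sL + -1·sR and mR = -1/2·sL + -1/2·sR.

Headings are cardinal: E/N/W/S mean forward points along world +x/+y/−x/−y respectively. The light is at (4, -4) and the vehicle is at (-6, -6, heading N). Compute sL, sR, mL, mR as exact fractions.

left sensor world pos  = (-9, -5); dL² = 170
right sensor world pos = (-3, -5); dR² = 50
sL = 120/170 = 12/17
sR = 120/50 = 12/5
mL = 0·sL + -1·sR = -12/5
mR = -1/2·sL + -1/2·sR = -132/85

12/17 12/5 -12/5 -132/85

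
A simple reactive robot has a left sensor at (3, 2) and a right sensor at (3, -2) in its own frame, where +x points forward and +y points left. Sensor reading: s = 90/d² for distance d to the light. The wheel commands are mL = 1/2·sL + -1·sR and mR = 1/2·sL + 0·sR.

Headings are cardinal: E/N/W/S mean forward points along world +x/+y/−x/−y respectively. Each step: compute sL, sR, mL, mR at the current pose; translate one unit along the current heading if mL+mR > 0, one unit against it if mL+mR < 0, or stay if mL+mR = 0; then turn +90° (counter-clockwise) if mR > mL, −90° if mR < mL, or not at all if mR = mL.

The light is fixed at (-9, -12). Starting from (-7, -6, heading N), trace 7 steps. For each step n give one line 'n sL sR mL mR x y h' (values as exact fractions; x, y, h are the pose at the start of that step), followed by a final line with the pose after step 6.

n=0: pose=(-7,-6,N); sL=10/9, sR=90/97; mL=-325/873, mR=5/9; mL+mR=160/873 → advance +1; mR−mL=90/97 → turn +1·90°
n=1: pose=(-7,-5,W); sL=45/13, sR=45/41; mL=675/1066, mR=45/26; mL+mR=1260/533 → advance +1; mR−mL=45/41 → turn +1·90°
n=2: pose=(-8,-5,S); sL=18/5, sR=90/17; mL=-297/85, mR=9/5; mL+mR=-144/85 → advance -1; mR−mL=90/17 → turn +1·90°
n=3: pose=(-8,-4,E); sL=45/58, sR=45/26; mL=-2025/1508, mR=45/116; mL+mR=-360/377 → advance -1; mR−mL=45/26 → turn +1·90°
n=4: pose=(-9,-4,N); sL=18/25, sR=18/25; mL=-9/25, mR=9/25; mL+mR=0 → advance +0; mR−mL=18/25 → turn +1·90°
n=5: pose=(-9,-4,W); sL=2, sR=90/109; mL=19/109, mR=1; mL+mR=128/109 → advance +1; mR−mL=90/109 → turn +1·90°
n=6: pose=(-10,-4,S); sL=45/13, sR=45/17; mL=-405/442, mR=45/26; mL+mR=180/221 → advance +1; mR−mL=45/17 → turn +1·90°

0 10/9 90/97 -325/873 5/9 -7 -6 N
1 45/13 45/41 675/1066 45/26 -7 -5 W
2 18/5 90/17 -297/85 9/5 -8 -5 S
3 45/58 45/26 -2025/1508 45/116 -8 -4 E
4 18/25 18/25 -9/25 9/25 -9 -4 N
5 2 90/109 19/109 1 -9 -4 W
6 45/13 45/17 -405/442 45/26 -10 -4 S
final -10 -5 E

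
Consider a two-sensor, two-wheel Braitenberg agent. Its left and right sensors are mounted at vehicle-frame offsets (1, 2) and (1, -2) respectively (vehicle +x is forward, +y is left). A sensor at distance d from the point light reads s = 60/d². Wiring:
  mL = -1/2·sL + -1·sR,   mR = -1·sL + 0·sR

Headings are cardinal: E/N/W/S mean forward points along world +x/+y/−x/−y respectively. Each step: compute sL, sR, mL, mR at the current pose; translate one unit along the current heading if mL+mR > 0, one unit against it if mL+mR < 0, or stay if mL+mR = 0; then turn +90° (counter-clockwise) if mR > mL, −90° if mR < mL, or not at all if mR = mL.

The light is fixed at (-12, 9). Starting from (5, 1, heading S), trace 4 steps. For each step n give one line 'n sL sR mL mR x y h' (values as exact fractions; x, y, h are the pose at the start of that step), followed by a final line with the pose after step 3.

n=0: pose=(5,1,S); sL=30/221, sR=10/51; mL=-175/663, mR=-30/221; mL+mR=-265/663 → advance -1; mR−mL=5/39 → turn +1·90°
n=1: pose=(5,2,E); sL=60/349, sR=4/27; mL=-2206/9423, mR=-60/349; mL+mR=-3826/9423 → advance -1; mR−mL=586/9423 → turn +1·90°
n=2: pose=(4,2,N); sL=15/58, sR=1/6; mL=-103/348, mR=-15/58; mL+mR=-193/348 → advance -1; mR−mL=13/348 → turn +1·90°
n=3: pose=(4,1,W); sL=12/65, sR=20/87; mL=-1822/5655, mR=-12/65; mL+mR=-2866/5655 → advance -1; mR−mL=778/5655 → turn +1·90°

0 30/221 10/51 -175/663 -30/221 5 1 S
1 60/349 4/27 -2206/9423 -60/349 5 2 E
2 15/58 1/6 -103/348 -15/58 4 2 N
3 12/65 20/87 -1822/5655 -12/65 4 1 W
final 5 1 S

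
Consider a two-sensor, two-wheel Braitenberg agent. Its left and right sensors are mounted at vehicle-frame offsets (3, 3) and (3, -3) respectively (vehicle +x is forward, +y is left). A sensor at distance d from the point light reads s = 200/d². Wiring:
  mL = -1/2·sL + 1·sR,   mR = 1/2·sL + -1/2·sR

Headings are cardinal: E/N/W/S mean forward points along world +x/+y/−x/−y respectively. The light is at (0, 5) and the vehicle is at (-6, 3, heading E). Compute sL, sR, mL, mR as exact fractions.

20 100/17 -70/17 120/17

left sensor world pos  = (-3, 6); dL² = 10
right sensor world pos = (-3, 0); dR² = 34
sL = 200/10 = 20
sR = 200/34 = 100/17
mL = -1/2·sL + 1·sR = -70/17
mR = 1/2·sL + -1/2·sR = 120/17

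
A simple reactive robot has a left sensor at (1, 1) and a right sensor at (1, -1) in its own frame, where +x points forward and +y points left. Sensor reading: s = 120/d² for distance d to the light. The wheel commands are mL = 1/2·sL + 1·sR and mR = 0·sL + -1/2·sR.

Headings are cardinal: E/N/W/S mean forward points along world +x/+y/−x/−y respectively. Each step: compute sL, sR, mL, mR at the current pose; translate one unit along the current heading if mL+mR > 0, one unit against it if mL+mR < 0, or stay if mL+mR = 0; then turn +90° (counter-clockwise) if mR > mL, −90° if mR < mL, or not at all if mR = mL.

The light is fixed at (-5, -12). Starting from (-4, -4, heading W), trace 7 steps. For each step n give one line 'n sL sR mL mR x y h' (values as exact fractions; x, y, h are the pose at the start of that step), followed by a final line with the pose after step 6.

n=0: pose=(-4,-4,W); sL=120/49, sR=40/27; mL=3580/1323, mR=-20/27; mL+mR=2600/1323 → advance +1; mR−mL=-1520/441 → turn -1·90°
n=1: pose=(-5,-4,N); sL=60/41, sR=60/41; mL=90/41, mR=-30/41; mL+mR=60/41 → advance +1; mR−mL=-120/41 → turn -1·90°
n=2: pose=(-5,-3,E); sL=120/101, sR=24/13; mL=3204/1313, mR=-12/13; mL+mR=1992/1313 → advance +1; mR−mL=-4416/1313 → turn -1·90°
n=3: pose=(-4,-3,S); sL=30/17, sR=15/8; mL=375/136, mR=-15/16; mL+mR=495/272 → advance +1; mR−mL=-1005/272 → turn -1·90°
n=4: pose=(-4,-4,W); sL=120/49, sR=40/27; mL=3580/1323, mR=-20/27; mL+mR=2600/1323 → advance +1; mR−mL=-1520/441 → turn -1·90°
n=5: pose=(-5,-4,N); sL=60/41, sR=60/41; mL=90/41, mR=-30/41; mL+mR=60/41 → advance +1; mR−mL=-120/41 → turn -1·90°
n=6: pose=(-5,-3,E); sL=120/101, sR=24/13; mL=3204/1313, mR=-12/13; mL+mR=1992/1313 → advance +1; mR−mL=-4416/1313 → turn -1·90°

0 120/49 40/27 3580/1323 -20/27 -4 -4 W
1 60/41 60/41 90/41 -30/41 -5 -4 N
2 120/101 24/13 3204/1313 -12/13 -5 -3 E
3 30/17 15/8 375/136 -15/16 -4 -3 S
4 120/49 40/27 3580/1323 -20/27 -4 -4 W
5 60/41 60/41 90/41 -30/41 -5 -4 N
6 120/101 24/13 3204/1313 -12/13 -5 -3 E
final -4 -3 S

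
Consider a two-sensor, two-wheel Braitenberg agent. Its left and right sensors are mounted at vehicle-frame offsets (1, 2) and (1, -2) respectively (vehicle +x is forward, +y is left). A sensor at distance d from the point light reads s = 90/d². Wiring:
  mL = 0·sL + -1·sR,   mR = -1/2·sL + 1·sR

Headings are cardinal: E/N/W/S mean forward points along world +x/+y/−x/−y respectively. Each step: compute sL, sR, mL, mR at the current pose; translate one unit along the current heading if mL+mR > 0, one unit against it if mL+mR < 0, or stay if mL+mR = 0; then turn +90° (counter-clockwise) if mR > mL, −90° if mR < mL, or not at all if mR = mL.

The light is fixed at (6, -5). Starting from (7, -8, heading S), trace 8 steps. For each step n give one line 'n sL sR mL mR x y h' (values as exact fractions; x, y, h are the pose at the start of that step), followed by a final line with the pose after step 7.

n=0: pose=(7,-8,S); sL=18/5, sR=90/17; mL=-90/17, mR=297/85; mL+mR=-9/5 → advance -1; mR−mL=747/85 → turn +1·90°
n=1: pose=(7,-7,E); sL=45/2, sR=9/2; mL=-9/2, mR=-27/4; mL+mR=-45/4 → advance -1; mR−mL=-9/4 → turn -1·90°
n=2: pose=(6,-7,S); sL=90/13, sR=90/13; mL=-90/13, mR=45/13; mL+mR=-45/13 → advance -1; mR−mL=135/13 → turn +1·90°
n=3: pose=(6,-6,E); sL=45, sR=9; mL=-9, mR=-27/2; mL+mR=-45/2 → advance -1; mR−mL=-9/2 → turn -1·90°
n=4: pose=(5,-6,S); sL=18, sR=90/13; mL=-90/13, mR=-27/13; mL+mR=-9 → advance -1; mR−mL=63/13 → turn +1·90°
n=5: pose=(5,-5,E); sL=45/2, sR=45/2; mL=-45/2, mR=45/4; mL+mR=-45/4 → advance -1; mR−mL=135/4 → turn +1·90°
n=6: pose=(4,-5,N); sL=90/17, sR=90; mL=-90, mR=1485/17; mL+mR=-45/17 → advance -1; mR−mL=3015/17 → turn +1·90°
n=7: pose=(4,-6,W); sL=5, sR=9; mL=-9, mR=13/2; mL+mR=-5/2 → advance -1; mR−mL=31/2 → turn +1·90°

0 18/5 90/17 -90/17 297/85 7 -8 S
1 45/2 9/2 -9/2 -27/4 7 -7 E
2 90/13 90/13 -90/13 45/13 6 -7 S
3 45 9 -9 -27/2 6 -6 E
4 18 90/13 -90/13 -27/13 5 -6 S
5 45/2 45/2 -45/2 45/4 5 -5 E
6 90/17 90 -90 1485/17 4 -5 N
7 5 9 -9 13/2 4 -6 W
final 5 -6 S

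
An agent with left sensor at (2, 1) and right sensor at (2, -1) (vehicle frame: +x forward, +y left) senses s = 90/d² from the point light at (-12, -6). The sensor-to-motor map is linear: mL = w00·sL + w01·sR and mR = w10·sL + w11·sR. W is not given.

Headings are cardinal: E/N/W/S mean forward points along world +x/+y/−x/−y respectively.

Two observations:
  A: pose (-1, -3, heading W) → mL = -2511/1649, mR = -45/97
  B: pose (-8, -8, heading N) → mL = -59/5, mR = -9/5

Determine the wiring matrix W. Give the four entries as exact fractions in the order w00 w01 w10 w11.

obs A: pose=(-1,-3,W) → sL=18/17, sR=90/97, mL=-2511/1649, mR=-45/97
obs B: pose=(-8,-8,N) → sL=10, sR=18/5, mL=-59/5, mR=-9/5
sensor matrix S = [[18/17, 90/97], [10, 18/5]]; det S = -45072/8245
solve [mL_A; mL_B] = S·[w00; w01] and [mR_A; mR_B] = S·[w10; w11]:
  w00 = -1, w01 = -1/2, w10 = 0, w11 = -1/2

-1 -1/2 0 -1/2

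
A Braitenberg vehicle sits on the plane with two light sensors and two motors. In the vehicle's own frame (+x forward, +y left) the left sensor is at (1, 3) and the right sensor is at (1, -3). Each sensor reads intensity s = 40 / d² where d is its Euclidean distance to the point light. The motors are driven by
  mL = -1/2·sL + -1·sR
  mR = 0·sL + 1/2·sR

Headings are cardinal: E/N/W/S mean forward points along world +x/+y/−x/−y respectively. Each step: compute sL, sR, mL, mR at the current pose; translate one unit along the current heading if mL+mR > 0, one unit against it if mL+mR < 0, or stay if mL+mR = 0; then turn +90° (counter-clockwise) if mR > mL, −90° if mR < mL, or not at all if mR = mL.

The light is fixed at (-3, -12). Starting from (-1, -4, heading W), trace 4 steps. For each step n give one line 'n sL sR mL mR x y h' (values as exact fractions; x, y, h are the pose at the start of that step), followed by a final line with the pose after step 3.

0 20/13 20/61 -870/793 10/61 -1 -4 W
1 8/17 40/49 -876/833 20/49 0 -4 S
2 1/4 10/13 -93/104 5/13 0 -3 E
3 40/101 8/25 -1308/2525 4/25 -1 -3 N
final -1 -4 W

n=0: pose=(-1,-4,W); sL=20/13, sR=20/61; mL=-870/793, mR=10/61; mL+mR=-740/793 → advance -1; mR−mL=1000/793 → turn +1·90°
n=1: pose=(0,-4,S); sL=8/17, sR=40/49; mL=-876/833, mR=20/49; mL+mR=-536/833 → advance -1; mR−mL=1216/833 → turn +1·90°
n=2: pose=(0,-3,E); sL=1/4, sR=10/13; mL=-93/104, mR=5/13; mL+mR=-53/104 → advance -1; mR−mL=133/104 → turn +1·90°
n=3: pose=(-1,-3,N); sL=40/101, sR=8/25; mL=-1308/2525, mR=4/25; mL+mR=-904/2525 → advance -1; mR−mL=1712/2525 → turn +1·90°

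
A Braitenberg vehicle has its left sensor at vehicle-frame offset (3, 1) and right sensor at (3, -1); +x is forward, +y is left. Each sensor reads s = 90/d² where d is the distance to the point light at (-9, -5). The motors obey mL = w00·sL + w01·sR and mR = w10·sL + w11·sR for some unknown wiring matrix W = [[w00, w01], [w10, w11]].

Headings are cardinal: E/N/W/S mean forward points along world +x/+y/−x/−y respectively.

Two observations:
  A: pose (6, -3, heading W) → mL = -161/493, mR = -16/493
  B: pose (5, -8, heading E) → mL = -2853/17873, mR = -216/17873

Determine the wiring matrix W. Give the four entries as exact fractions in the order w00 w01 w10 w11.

obs A: pose=(6,-3,W) → sL=18/29, sR=10/17, mL=-161/493, mR=-16/493
obs B: pose=(5,-8,E) → sL=90/293, sR=18/61, mL=-2853/17873, mR=-216/17873
sensor matrix S = [[18/29, 10/17], [90/293, 18/61]]; det S = 21744/8811389
solve [mL_A; mL_B] = S·[w00; w01] and [mR_A; mR_B] = S·[w10; w11]:
  w00 = -1, w01 = 1/2, w10 = -1, w11 = 1

-1 1/2 -1 1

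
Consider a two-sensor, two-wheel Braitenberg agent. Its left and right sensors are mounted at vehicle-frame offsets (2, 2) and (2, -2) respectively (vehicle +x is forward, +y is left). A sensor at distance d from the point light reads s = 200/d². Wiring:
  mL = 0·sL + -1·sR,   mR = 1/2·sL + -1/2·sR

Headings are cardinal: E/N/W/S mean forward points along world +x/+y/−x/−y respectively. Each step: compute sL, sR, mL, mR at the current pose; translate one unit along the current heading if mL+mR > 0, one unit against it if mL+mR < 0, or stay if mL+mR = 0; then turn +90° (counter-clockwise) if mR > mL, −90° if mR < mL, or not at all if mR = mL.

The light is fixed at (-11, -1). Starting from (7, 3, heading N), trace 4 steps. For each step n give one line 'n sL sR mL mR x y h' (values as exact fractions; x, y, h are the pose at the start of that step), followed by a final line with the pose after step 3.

0 50/73 50/109 -50/109 900/7957 7 3 N
1 200/257 200/281 -200/281 2400/72217 7 2 W
2 100/221 20/29 -20/29 -760/6409 8 2 S
3 200/477 40/89 -40/89 -640/42453 8 3 E
final 7 3 N

n=0: pose=(7,3,N); sL=50/73, sR=50/109; mL=-50/109, mR=900/7957; mL+mR=-2750/7957 → advance -1; mR−mL=4550/7957 → turn +1·90°
n=1: pose=(7,2,W); sL=200/257, sR=200/281; mL=-200/281, mR=2400/72217; mL+mR=-49000/72217 → advance -1; mR−mL=53800/72217 → turn +1·90°
n=2: pose=(8,2,S); sL=100/221, sR=20/29; mL=-20/29, mR=-760/6409; mL+mR=-5180/6409 → advance -1; mR−mL=3660/6409 → turn +1·90°
n=3: pose=(8,3,E); sL=200/477, sR=40/89; mL=-40/89, mR=-640/42453; mL+mR=-19720/42453 → advance -1; mR−mL=18440/42453 → turn +1·90°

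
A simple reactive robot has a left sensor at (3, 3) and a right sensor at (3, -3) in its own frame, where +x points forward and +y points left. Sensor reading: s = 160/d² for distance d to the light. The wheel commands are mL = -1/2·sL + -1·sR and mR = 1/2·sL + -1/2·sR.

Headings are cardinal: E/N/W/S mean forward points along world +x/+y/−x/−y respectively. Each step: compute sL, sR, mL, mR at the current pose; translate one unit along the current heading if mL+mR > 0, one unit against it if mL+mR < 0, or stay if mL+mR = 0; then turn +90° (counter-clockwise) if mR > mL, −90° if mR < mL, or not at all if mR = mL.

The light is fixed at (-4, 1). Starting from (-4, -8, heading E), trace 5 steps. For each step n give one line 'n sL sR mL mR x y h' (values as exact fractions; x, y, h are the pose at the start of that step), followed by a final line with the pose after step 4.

n=0: pose=(-4,-8,E); sL=32/9, sR=160/153; mL=-48/17, mR=64/51; mL+mR=-80/51 → advance -1; mR−mL=208/51 → turn +1·90°
n=1: pose=(-5,-8,N); sL=40/13, sR=4; mL=-72/13, mR=-6/13; mL+mR=-6 → advance -1; mR−mL=66/13 → turn +1·90°
n=2: pose=(-5,-9,W); sL=32/37, sR=32/13; mL=-1392/481, mR=-384/481; mL+mR=-48/13 → advance -1; mR−mL=1008/481 → turn +1·90°
n=3: pose=(-4,-9,S); sL=80/89, sR=80/89; mL=-120/89, mR=0; mL+mR=-120/89 → advance -1; mR−mL=120/89 → turn +1·90°
n=4: pose=(-4,-8,E); sL=32/9, sR=160/153; mL=-48/17, mR=64/51; mL+mR=-80/51 → advance -1; mR−mL=208/51 → turn +1·90°

0 32/9 160/153 -48/17 64/51 -4 -8 E
1 40/13 4 -72/13 -6/13 -5 -8 N
2 32/37 32/13 -1392/481 -384/481 -5 -9 W
3 80/89 80/89 -120/89 0 -4 -9 S
4 32/9 160/153 -48/17 64/51 -4 -8 E
final -5 -8 N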